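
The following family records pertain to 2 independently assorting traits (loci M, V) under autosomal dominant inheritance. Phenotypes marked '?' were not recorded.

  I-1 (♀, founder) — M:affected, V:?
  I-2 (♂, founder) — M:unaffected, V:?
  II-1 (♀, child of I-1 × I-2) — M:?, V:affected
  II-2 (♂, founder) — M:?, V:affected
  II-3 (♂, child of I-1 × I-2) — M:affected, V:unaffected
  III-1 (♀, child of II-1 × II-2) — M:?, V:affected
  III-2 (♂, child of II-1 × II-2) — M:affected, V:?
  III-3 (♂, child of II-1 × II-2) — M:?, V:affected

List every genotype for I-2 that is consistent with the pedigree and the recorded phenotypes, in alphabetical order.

I-2 ∈ {mm Vv, mm vv}

M/I-1 aff ·: Mm|MM
M/I-2 un ·: mm
M/II-1 ? I-1×I-2: mm|Mm
M/II-2 ? ·: mm|Mm|MM
M/II-3 aff I-1×I-2: Mm
M/III-1 ? II-1×II-2: mm|Mm|MM
M/III-2 aff II-1×II-2: Mm|MM
M/III-3 ? II-1×II-2: mm|Mm|MM
⇒ M over [I-1,I-2,II-1,II-2,II-3,III-1,III-2,III-3]: 65 consistent
V/I-1 ? ·: vv|Vv
V/I-2 ? ·: vv|Vv
V/II-1 aff I-1×I-2: Vv|VV
V/II-2 aff ·: Vv|VV
V/II-3 un I-1×I-2: vv
V/III-1 aff II-1×II-2: Vv|VV
V/III-2 ? II-1×II-2: vv|Vv|VV
V/III-3 aff II-1×II-2: Vv|VV
⇒ V over [I-1,I-2,II-1,II-2,II-3,III-1,III-2,III-3]: 69 consistent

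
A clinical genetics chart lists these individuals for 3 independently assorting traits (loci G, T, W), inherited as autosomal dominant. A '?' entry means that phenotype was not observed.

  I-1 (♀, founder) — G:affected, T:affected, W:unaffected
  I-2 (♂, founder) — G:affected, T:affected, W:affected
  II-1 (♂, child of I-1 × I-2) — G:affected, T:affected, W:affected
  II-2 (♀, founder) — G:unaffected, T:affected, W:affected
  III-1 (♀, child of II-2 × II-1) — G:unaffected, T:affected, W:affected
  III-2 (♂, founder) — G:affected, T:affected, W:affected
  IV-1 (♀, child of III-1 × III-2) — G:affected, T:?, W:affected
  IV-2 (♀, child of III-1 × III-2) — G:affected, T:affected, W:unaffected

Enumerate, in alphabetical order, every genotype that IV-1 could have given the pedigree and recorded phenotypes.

G/I-1 aff ·: Gg|GG
G/I-2 aff ·: Gg|GG
G/II-1 aff I-1×I-2: Gg
G/II-2 un ·: gg
G/III-1 un II-2×II-1: gg
G/III-2 aff ·: Gg|GG
G/IV-1 aff III-1×III-2: Gg
G/IV-2 aff III-1×III-2: Gg
⇒ G over [I-1,I-2,II-1,II-2,III-1,III-2,IV-1,IV-2]: 6 consistent
T/I-1 aff ·: Tt|TT
T/I-2 aff ·: Tt|TT
T/II-1 aff I-1×I-2: Tt|TT
T/II-2 aff ·: Tt|TT
T/III-1 aff II-2×II-1: Tt|TT
T/III-2 aff ·: Tt|TT
T/IV-1 ? III-1×III-2: tt|Tt|TT
T/IV-2 aff III-1×III-2: Tt|TT
⇒ T over [I-1,I-2,II-1,II-2,III-1,III-2,IV-1,IV-2]: 170 consistent
W/I-1 un ·: ww
W/I-2 aff ·: Ww|WW
W/II-1 aff I-1×I-2: Ww
W/II-2 aff ·: Ww|WW
W/III-1 aff II-2×II-1: Ww
W/III-2 aff ·: Ww
W/IV-1 aff III-1×III-2: Ww|WW
W/IV-2 un III-1×III-2: ww
⇒ W over [I-1,I-2,II-1,II-2,III-1,III-2,IV-1,IV-2]: 8 consistent

IV-1 ∈ {Gg TT WW, Gg TT Ww, Gg Tt WW, Gg Tt Ww, Gg tt WW, Gg tt Ww}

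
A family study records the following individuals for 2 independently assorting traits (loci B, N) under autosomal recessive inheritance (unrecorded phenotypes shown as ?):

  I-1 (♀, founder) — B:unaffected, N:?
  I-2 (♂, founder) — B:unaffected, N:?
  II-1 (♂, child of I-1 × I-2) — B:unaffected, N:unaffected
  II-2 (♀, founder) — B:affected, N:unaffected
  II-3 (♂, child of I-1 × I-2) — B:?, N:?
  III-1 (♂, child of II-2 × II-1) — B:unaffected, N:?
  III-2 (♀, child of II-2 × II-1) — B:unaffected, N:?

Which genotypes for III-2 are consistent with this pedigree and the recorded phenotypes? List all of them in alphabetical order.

B/I-1 un ·: BB|Bb
B/I-2 un ·: BB|Bb
B/II-1 un I-1×I-2: BB|Bb
B/II-2 aff ·: bb
B/II-3 ? I-1×I-2: BB|Bb|bb
B/III-1 un II-2×II-1: Bb
B/III-2 un II-2×II-1: Bb
⇒ B over [I-1,I-2,II-1,II-2,II-3,III-1,III-2]: 15 consistent
N/I-1 ? ·: NN|Nn|nn
N/I-2 ? ·: NN|Nn|nn
N/II-1 un I-1×I-2: NN|Nn
N/II-2 un ·: NN|Nn
N/II-3 ? I-1×I-2: NN|Nn|nn
N/III-1 ? II-2×II-1: NN|Nn|nn
N/III-2 ? II-2×II-1: NN|Nn|nn
⇒ N over [I-1,I-2,II-1,II-2,II-3,III-1,III-2]: 209 consistent

III-2 ∈ {Bb NN, Bb Nn, Bb nn}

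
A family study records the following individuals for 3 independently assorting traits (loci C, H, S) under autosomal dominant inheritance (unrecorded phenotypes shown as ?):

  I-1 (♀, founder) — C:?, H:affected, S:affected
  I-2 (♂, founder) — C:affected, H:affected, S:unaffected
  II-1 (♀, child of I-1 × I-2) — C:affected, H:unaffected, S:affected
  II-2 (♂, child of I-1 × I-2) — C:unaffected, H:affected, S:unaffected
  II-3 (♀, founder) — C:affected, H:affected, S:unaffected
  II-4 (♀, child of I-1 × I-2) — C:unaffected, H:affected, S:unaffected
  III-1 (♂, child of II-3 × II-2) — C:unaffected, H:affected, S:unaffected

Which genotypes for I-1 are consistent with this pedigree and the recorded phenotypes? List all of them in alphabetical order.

I-1 ∈ {Cc Hh Ss, cc Hh Ss}

C/I-1 ? ·: cc|Cc
C/I-2 aff ·: Cc
C/II-1 aff I-1×I-2: Cc|CC
C/II-2 un I-1×I-2: cc
C/II-3 aff ·: Cc
C/II-4 un I-1×I-2: cc
C/III-1 un II-3×II-2: cc
⇒ C over [I-1,I-2,II-1,II-2,II-3,II-4,III-1]: 3 consistent
H/I-1 aff ·: Hh
H/I-2 aff ·: Hh
H/II-1 un I-1×I-2: hh
H/II-2 aff I-1×I-2: Hh|HH
H/II-3 aff ·: Hh|HH
H/II-4 aff I-1×I-2: Hh|HH
H/III-1 aff II-3×II-2: Hh|HH
⇒ H over [I-1,I-2,II-1,II-2,II-3,II-4,III-1]: 14 consistent
S/I-1 aff ·: Ss
S/I-2 un ·: ss
S/II-1 aff I-1×I-2: Ss
S/II-2 un I-1×I-2: ss
S/II-3 un ·: ss
S/II-4 un I-1×I-2: ss
S/III-1 un II-3×II-2: ss
⇒ S over [I-1,I-2,II-1,II-2,II-3,II-4,III-1]: 1 consistent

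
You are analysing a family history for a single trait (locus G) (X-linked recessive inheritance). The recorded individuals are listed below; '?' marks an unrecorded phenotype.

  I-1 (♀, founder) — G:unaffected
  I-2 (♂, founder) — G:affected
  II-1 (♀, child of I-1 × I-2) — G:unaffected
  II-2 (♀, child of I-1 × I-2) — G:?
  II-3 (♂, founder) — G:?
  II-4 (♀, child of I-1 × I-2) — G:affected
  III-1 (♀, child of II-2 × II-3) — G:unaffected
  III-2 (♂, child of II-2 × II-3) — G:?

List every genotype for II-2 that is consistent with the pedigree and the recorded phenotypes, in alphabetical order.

G/I-1 un ·: X^GX^g
G/I-2 aff ·: X^gY
G/II-1 un I-1×I-2: X^GX^g
G/II-2 ? I-1×I-2: X^GX^g|X^gX^g
G/II-3 ? ·: X^GY|X^gY
G/II-4 aff I-1×I-2: X^gX^g
G/III-1 un II-2×II-3: X^GX^G|X^GX^g
G/III-2 ? II-2×II-3: X^GY|X^gY
⇒ G over [I-1,I-2,II-1,II-2,II-3,II-4,III-1,III-2]: 7 consistent

II-2 ∈ {X^GX^g, X^gX^g}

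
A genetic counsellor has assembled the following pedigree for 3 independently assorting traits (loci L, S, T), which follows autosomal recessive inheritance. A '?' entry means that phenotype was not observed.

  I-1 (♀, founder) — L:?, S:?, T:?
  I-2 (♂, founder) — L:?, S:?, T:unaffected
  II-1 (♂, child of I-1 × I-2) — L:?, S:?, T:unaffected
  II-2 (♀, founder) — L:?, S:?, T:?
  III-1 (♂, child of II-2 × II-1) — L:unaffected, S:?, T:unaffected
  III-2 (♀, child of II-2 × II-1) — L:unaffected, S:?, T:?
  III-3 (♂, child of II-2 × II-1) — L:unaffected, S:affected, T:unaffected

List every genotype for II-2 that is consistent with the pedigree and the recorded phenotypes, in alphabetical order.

L/I-1 ? ·: LL|Ll|ll
L/I-2 ? ·: LL|Ll|ll
L/II-1 ? I-1×I-2: LL|Ll|ll
L/II-2 ? ·: LL|Ll|ll
L/III-1 un II-2×II-1: LL|Ll
L/III-2 un II-2×II-1: LL|Ll
L/III-3 un II-2×II-1: LL|Ll
⇒ L over [I-1,I-2,II-1,II-2,III-1,III-2,III-3]: 167 consistent
S/I-1 ? ·: SS|Ss|ss
S/I-2 ? ·: SS|Ss|ss
S/II-1 ? I-1×I-2: Ss|ss
S/II-2 ? ·: Ss|ss
S/III-1 ? II-2×II-1: SS|Ss|ss
S/III-2 ? II-2×II-1: SS|Ss|ss
S/III-3 aff II-2×II-1: ss
⇒ S over [I-1,I-2,II-1,II-2,III-1,III-2,III-3]: 111 consistent
T/I-1 ? ·: TT|Tt|tt
T/I-2 un ·: TT|Tt
T/II-1 un I-1×I-2: TT|Tt
T/II-2 ? ·: TT|Tt|tt
T/III-1 un II-2×II-1: TT|Tt
T/III-2 ? II-2×II-1: TT|Tt|tt
T/III-3 un II-2×II-1: TT|Tt
⇒ T over [I-1,I-2,II-1,II-2,III-1,III-2,III-3]: 150 consistent

II-2 ∈ {LL Ss TT, LL Ss Tt, LL Ss tt, LL ss TT, LL ss Tt, LL ss tt, Ll Ss TT, Ll Ss Tt, Ll Ss tt, Ll ss TT, Ll ss Tt, Ll ss tt, ll Ss TT, ll Ss Tt, ll Ss tt, ll ss TT, ll ss Tt, ll ss tt}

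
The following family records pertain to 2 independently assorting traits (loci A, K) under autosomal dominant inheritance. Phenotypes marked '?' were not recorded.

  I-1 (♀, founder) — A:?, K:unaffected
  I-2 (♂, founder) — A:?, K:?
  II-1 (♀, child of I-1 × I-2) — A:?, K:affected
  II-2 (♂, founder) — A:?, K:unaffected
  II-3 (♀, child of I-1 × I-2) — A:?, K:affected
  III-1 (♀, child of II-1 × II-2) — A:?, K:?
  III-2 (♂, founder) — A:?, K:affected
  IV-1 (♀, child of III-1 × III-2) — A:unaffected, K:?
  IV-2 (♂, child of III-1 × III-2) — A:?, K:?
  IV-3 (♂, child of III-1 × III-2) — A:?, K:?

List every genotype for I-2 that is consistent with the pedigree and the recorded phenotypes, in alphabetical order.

A/I-1 ? ·: aa|Aa|AA
A/I-2 ? ·: aa|Aa|AA
A/II-1 ? I-1×I-2: aa|Aa|AA
A/II-2 ? ·: aa|Aa|AA
A/II-3 ? I-1×I-2: aa|Aa|AA
A/III-1 ? II-1×II-2: aa|Aa
A/III-2 ? ·: aa|Aa
A/IV-1 un III-1×III-2: aa
A/IV-2 ? III-1×III-2: aa|Aa|AA
A/IV-3 ? III-1×III-2: aa|Aa|AA
⇒ A over [I-1,I-2,II-1,II-2,II-3,III-1,III-2,IV-1,IV-2,IV-3]: 1133 consistent
K/I-1 un ·: kk
K/I-2 ? ·: Kk|KK
K/II-1 aff I-1×I-2: Kk
K/II-2 un ·: kk
K/II-3 aff I-1×I-2: Kk
K/III-1 ? II-1×II-2: kk|Kk
K/III-2 aff ·: Kk|KK
K/IV-1 ? III-1×III-2: kk|Kk|KK
K/IV-2 ? III-1×III-2: kk|Kk|KK
K/IV-3 ? III-1×III-2: kk|Kk|KK
⇒ K over [I-1,I-2,II-1,II-2,II-3,III-1,III-2,IV-1,IV-2,IV-3]: 88 consistent

I-2 ∈ {AA KK, AA Kk, Aa KK, Aa Kk, aa KK, aa Kk}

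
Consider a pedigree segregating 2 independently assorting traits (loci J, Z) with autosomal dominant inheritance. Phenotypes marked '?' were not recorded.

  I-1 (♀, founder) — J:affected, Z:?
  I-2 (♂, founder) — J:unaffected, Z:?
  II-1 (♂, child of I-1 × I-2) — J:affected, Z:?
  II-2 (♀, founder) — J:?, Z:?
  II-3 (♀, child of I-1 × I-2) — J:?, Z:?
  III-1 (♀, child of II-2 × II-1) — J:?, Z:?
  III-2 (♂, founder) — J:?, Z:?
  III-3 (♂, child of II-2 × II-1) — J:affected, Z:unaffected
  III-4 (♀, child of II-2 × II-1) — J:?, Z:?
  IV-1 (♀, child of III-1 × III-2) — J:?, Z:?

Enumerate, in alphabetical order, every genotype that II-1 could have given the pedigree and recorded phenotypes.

II-1 ∈ {Jj Zz, Jj zz}

J/I-1 aff ·: Jj|JJ
J/I-2 un ·: jj
J/II-1 aff I-1×I-2: Jj
J/II-2 ? ·: jj|Jj|JJ
J/II-3 ? I-1×I-2: jj|Jj
J/III-1 ? II-2×II-1: jj|Jj|JJ
J/III-2 ? ·: jj|Jj|JJ
J/III-3 aff II-2×II-1: Jj|JJ
J/III-4 ? II-2×II-1: jj|Jj|JJ
J/IV-1 ? III-1×III-2: jj|Jj|JJ
⇒ J over [I-1,I-2,II-1,II-2,II-3,III-1,III-2,III-3,III-4,IV-1]: 468 consistent
Z/I-1 ? ·: zz|Zz|ZZ
Z/I-2 ? ·: zz|Zz|ZZ
Z/II-1 ? I-1×I-2: zz|Zz
Z/II-2 ? ·: zz|Zz
Z/II-3 ? I-1×I-2: zz|Zz|ZZ
Z/III-1 ? II-2×II-1: zz|Zz|ZZ
Z/III-2 ? ·: zz|Zz|ZZ
Z/III-3 un II-2×II-1: zz
Z/III-4 ? II-2×II-1: zz|Zz|ZZ
Z/IV-1 ? III-1×III-2: zz|Zz|ZZ
⇒ Z over [I-1,I-2,II-1,II-2,II-3,III-1,III-2,III-3,III-4,IV-1]: 1079 consistent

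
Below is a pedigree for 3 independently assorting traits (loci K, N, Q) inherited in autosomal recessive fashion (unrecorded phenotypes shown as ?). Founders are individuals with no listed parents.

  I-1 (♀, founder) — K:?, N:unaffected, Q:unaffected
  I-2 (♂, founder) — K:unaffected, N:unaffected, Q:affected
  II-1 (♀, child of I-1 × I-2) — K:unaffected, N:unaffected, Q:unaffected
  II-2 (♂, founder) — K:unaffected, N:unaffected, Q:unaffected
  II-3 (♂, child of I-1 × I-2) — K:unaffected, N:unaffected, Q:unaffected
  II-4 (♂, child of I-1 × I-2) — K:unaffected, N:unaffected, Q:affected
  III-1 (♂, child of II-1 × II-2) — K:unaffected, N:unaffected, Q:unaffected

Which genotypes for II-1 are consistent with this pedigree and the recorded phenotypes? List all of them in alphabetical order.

II-1 ∈ {KK NN Qq, KK Nn Qq, Kk NN Qq, Kk Nn Qq}

K/I-1 ? ·: KK|Kk|kk
K/I-2 un ·: KK|Kk
K/II-1 un I-1×I-2: KK|Kk
K/II-2 un ·: KK|Kk
K/II-3 un I-1×I-2: KK|Kk
K/II-4 un I-1×I-2: KK|Kk
K/III-1 un II-1×II-2: KK|Kk
⇒ K over [I-1,I-2,II-1,II-2,II-3,II-4,III-1]: 95 consistent
N/I-1 un ·: NN|Nn
N/I-2 un ·: NN|Nn
N/II-1 un I-1×I-2: NN|Nn
N/II-2 un ·: NN|Nn
N/II-3 un I-1×I-2: NN|Nn
N/II-4 un I-1×I-2: NN|Nn
N/III-1 un II-1×II-2: NN|Nn
⇒ N over [I-1,I-2,II-1,II-2,II-3,II-4,III-1]: 87 consistent
Q/I-1 un ·: Qq
Q/I-2 aff ·: qq
Q/II-1 un I-1×I-2: Qq
Q/II-2 un ·: QQ|Qq
Q/II-3 un I-1×I-2: Qq
Q/II-4 aff I-1×I-2: qq
Q/III-1 un II-1×II-2: QQ|Qq
⇒ Q over [I-1,I-2,II-1,II-2,II-3,II-4,III-1]: 4 consistent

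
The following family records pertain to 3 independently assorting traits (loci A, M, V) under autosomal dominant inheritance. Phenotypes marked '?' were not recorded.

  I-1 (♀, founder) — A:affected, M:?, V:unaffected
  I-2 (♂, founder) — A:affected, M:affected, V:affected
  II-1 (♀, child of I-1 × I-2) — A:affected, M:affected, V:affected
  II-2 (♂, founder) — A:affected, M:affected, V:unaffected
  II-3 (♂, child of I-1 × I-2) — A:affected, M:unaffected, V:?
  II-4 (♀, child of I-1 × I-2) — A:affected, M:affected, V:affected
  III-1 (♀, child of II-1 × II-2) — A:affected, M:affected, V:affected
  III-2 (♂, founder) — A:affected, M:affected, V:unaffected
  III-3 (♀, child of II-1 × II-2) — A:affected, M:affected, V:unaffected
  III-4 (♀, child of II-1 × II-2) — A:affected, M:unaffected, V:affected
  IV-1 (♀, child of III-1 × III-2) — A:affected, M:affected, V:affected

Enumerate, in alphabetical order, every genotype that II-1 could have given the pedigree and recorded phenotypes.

A/I-1 aff ·: Aa|AA
A/I-2 aff ·: Aa|AA
A/II-1 aff I-1×I-2: Aa|AA
A/II-2 aff ·: Aa|AA
A/II-3 aff I-1×I-2: Aa|AA
A/II-4 aff I-1×I-2: Aa|AA
A/III-1 aff II-1×II-2: Aa|AA
A/III-2 aff ·: Aa|AA
A/III-3 aff II-1×II-2: Aa|AA
A/III-4 aff II-1×II-2: Aa|AA
A/IV-1 aff III-1×III-2: Aa|AA
⇒ A over [I-1,I-2,II-1,II-2,II-3,II-4,III-1,III-2,III-3,III-4,IV-1]: 1075 consistent
M/I-1 ? ·: mm|Mm
M/I-2 aff ·: Mm
M/II-1 aff I-1×I-2: Mm
M/II-2 aff ·: Mm
M/II-3 un I-1×I-2: mm
M/II-4 aff I-1×I-2: Mm|MM
M/III-1 aff II-1×II-2: Mm|MM
M/III-2 aff ·: Mm|MM
M/III-3 aff II-1×II-2: Mm|MM
M/III-4 un II-1×II-2: mm
M/IV-1 aff III-1×III-2: Mm|MM
⇒ M over [I-1,I-2,II-1,II-2,II-3,II-4,III-1,III-2,III-3,III-4,IV-1]: 42 consistent
V/I-1 un ·: vv
V/I-2 aff ·: Vv|VV
V/II-1 aff I-1×I-2: Vv
V/II-2 un ·: vv
V/II-3 ? I-1×I-2: vv|Vv
V/II-4 aff I-1×I-2: Vv
V/III-1 aff II-1×II-2: Vv
V/III-2 un ·: vv
V/III-3 un II-1×II-2: vv
V/III-4 aff II-1×II-2: Vv
V/IV-1 aff III-1×III-2: Vv
⇒ V over [I-1,I-2,II-1,II-2,II-3,II-4,III-1,III-2,III-3,III-4,IV-1]: 3 consistent

II-1 ∈ {AA Mm Vv, Aa Mm Vv}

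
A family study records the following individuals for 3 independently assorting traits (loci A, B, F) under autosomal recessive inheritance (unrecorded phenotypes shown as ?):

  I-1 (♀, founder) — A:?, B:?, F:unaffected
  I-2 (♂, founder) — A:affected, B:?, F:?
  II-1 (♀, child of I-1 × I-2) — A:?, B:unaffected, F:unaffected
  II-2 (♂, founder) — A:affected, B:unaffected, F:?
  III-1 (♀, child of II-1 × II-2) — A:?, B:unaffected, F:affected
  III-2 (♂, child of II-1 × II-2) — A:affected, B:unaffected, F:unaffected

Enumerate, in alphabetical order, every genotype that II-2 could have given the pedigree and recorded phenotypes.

II-2 ∈ {aa BB Ff, aa BB ff, aa Bb Ff, aa Bb ff}

A/I-1 ? ·: AA|Aa|aa
A/I-2 aff ·: aa
A/II-1 ? I-1×I-2: Aa|aa
A/II-2 aff ·: aa
A/III-1 ? II-1×II-2: Aa|aa
A/III-2 aff II-1×II-2: aa
⇒ A over [I-1,I-2,II-1,II-2,III-1,III-2]: 6 consistent
B/I-1 ? ·: BB|Bb|bb
B/I-2 ? ·: BB|Bb|bb
B/II-1 un I-1×I-2: BB|Bb
B/II-2 un ·: BB|Bb
B/III-1 un II-1×II-2: BB|Bb
B/III-2 un II-1×II-2: BB|Bb
⇒ B over [I-1,I-2,II-1,II-2,III-1,III-2]: 76 consistent
F/I-1 un ·: FF|Ff
F/I-2 ? ·: FF|Ff|ff
F/II-1 un I-1×I-2: Ff
F/II-2 ? ·: Ff|ff
F/III-1 aff II-1×II-2: ff
F/III-2 un II-1×II-2: FF|Ff
⇒ F over [I-1,I-2,II-1,II-2,III-1,III-2]: 15 consistent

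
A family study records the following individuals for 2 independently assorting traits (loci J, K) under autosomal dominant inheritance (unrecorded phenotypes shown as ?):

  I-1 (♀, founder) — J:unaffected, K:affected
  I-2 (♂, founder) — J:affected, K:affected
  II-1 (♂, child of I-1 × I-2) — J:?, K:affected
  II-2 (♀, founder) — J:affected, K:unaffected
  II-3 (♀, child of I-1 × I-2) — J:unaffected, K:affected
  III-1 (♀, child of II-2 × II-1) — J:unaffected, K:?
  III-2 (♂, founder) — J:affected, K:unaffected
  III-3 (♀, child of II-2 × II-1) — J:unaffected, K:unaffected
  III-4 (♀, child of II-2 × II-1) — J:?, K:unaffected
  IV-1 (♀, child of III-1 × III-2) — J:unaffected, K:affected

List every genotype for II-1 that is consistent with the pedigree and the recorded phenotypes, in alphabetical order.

II-1 ∈ {Jj Kk, jj Kk}

J/I-1 un ·: jj
J/I-2 aff ·: Jj
J/II-1 ? I-1×I-2: jj|Jj
J/II-2 aff ·: Jj
J/II-3 un I-1×I-2: jj
J/III-1 un II-2×II-1: jj
J/III-2 aff ·: Jj
J/III-3 un II-2×II-1: jj
J/III-4 ? II-2×II-1: jj|Jj|JJ
J/IV-1 un III-1×III-2: jj
⇒ J over [I-1,I-2,II-1,II-2,II-3,III-1,III-2,III-3,III-4,IV-1]: 5 consistent
K/I-1 aff ·: Kk|KK
K/I-2 aff ·: Kk|KK
K/II-1 aff I-1×I-2: Kk
K/II-2 un ·: kk
K/II-3 aff I-1×I-2: Kk|KK
K/III-1 ? II-2×II-1: Kk
K/III-2 un ·: kk
K/III-3 un II-2×II-1: kk
K/III-4 un II-2×II-1: kk
K/IV-1 aff III-1×III-2: Kk
⇒ K over [I-1,I-2,II-1,II-2,II-3,III-1,III-2,III-3,III-4,IV-1]: 6 consistent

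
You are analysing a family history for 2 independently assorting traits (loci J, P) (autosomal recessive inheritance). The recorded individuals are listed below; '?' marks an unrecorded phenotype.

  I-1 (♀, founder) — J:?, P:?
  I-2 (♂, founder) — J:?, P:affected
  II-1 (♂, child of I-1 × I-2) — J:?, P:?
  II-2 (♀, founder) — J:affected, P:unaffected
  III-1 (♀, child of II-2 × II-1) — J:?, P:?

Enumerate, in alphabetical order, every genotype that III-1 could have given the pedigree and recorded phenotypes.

J/I-1 ? ·: JJ|Jj|jj
J/I-2 ? ·: JJ|Jj|jj
J/II-1 ? I-1×I-2: JJ|Jj|jj
J/II-2 aff ·: jj
J/III-1 ? II-2×II-1: Jj|jj
⇒ J over [I-1,I-2,II-1,II-2,III-1]: 22 consistent
P/I-1 ? ·: PP|Pp|pp
P/I-2 aff ·: pp
P/II-1 ? I-1×I-2: Pp|pp
P/II-2 un ·: PP|Pp
P/III-1 ? II-2×II-1: PP|Pp|pp
⇒ P over [I-1,I-2,II-1,II-2,III-1]: 16 consistent

III-1 ∈ {Jj PP, Jj Pp, Jj pp, jj PP, jj Pp, jj pp}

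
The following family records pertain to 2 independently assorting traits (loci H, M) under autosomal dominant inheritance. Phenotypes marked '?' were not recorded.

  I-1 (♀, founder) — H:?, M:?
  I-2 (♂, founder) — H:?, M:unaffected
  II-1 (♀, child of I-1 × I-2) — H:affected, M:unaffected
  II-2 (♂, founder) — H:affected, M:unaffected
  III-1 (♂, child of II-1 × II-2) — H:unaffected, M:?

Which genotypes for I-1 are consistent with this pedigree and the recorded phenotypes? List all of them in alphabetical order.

H/I-1 ? ·: hh|Hh|HH
H/I-2 ? ·: hh|Hh|HH
H/II-1 aff I-1×I-2: Hh
H/II-2 aff ·: Hh
H/III-1 un II-1×II-2: hh
⇒ H over [I-1,I-2,II-1,II-2,III-1]: 7 consistent
M/I-1 ? ·: mm|Mm
M/I-2 un ·: mm
M/II-1 un I-1×I-2: mm
M/II-2 un ·: mm
M/III-1 ? II-1×II-2: mm
⇒ M over [I-1,I-2,II-1,II-2,III-1]: 2 consistent

I-1 ∈ {HH Mm, HH mm, Hh Mm, Hh mm, hh Mm, hh mm}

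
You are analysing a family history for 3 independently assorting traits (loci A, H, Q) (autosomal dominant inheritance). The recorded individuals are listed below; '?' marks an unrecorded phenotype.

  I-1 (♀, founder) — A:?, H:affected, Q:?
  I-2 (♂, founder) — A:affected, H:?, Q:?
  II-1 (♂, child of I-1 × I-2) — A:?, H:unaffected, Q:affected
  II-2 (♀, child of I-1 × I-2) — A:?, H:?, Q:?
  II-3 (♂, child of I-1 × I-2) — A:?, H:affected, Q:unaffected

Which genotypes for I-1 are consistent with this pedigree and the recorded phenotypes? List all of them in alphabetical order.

A/I-1 ? ·: aa|Aa|AA
A/I-2 aff ·: Aa|AA
A/II-1 ? I-1×I-2: aa|Aa|AA
A/II-2 ? I-1×I-2: aa|Aa|AA
A/II-3 ? I-1×I-2: aa|Aa|AA
⇒ A over [I-1,I-2,II-1,II-2,II-3]: 53 consistent
H/I-1 aff ·: Hh
H/I-2 ? ·: hh|Hh
H/II-1 un I-1×I-2: hh
H/II-2 ? I-1×I-2: hh|Hh|HH
H/II-3 aff I-1×I-2: Hh|HH
⇒ H over [I-1,I-2,II-1,II-2,II-3]: 8 consistent
Q/I-1 ? ·: qq|Qq
Q/I-2 ? ·: qq|Qq
Q/II-1 aff I-1×I-2: Qq|QQ
Q/II-2 ? I-1×I-2: qq|Qq|QQ
Q/II-3 un I-1×I-2: qq
⇒ Q over [I-1,I-2,II-1,II-2,II-3]: 10 consistent

I-1 ∈ {AA Hh Qq, AA Hh qq, Aa Hh Qq, Aa Hh qq, aa Hh Qq, aa Hh qq}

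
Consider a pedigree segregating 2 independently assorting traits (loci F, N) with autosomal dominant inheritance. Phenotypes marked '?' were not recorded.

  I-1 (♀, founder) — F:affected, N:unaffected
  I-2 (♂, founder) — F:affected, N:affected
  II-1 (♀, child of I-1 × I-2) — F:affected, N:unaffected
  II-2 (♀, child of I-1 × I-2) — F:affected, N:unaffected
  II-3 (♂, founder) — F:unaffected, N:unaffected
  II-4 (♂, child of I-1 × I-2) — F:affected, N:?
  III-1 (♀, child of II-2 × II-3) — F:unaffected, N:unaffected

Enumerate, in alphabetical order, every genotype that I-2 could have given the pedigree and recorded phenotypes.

I-2 ∈ {FF Nn, Ff Nn}

F/I-1 aff ·: Ff|FF
F/I-2 aff ·: Ff|FF
F/II-1 aff I-1×I-2: Ff|FF
F/II-2 aff I-1×I-2: Ff
F/II-3 un ·: ff
F/II-4 aff I-1×I-2: Ff|FF
F/III-1 un II-2×II-3: ff
⇒ F over [I-1,I-2,II-1,II-2,II-3,II-4,III-1]: 12 consistent
N/I-1 un ·: nn
N/I-2 aff ·: Nn
N/II-1 un I-1×I-2: nn
N/II-2 un I-1×I-2: nn
N/II-3 un ·: nn
N/II-4 ? I-1×I-2: nn|Nn
N/III-1 un II-2×II-3: nn
⇒ N over [I-1,I-2,II-1,II-2,II-3,II-4,III-1]: 2 consistent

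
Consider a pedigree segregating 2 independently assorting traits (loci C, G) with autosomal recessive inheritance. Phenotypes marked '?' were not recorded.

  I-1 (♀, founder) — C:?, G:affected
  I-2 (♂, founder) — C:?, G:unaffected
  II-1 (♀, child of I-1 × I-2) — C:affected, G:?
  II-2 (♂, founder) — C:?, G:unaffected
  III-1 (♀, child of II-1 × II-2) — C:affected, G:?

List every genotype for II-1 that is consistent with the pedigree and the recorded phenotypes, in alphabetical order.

II-1 ∈ {cc Gg, cc gg}

C/I-1 ? ·: Cc|cc
C/I-2 ? ·: Cc|cc
C/II-1 aff I-1×I-2: cc
C/II-2 ? ·: Cc|cc
C/III-1 aff II-1×II-2: cc
⇒ C over [I-1,I-2,II-1,II-2,III-1]: 8 consistent
G/I-1 aff ·: gg
G/I-2 un ·: GG|Gg
G/II-1 ? I-1×I-2: Gg|gg
G/II-2 un ·: GG|Gg
G/III-1 ? II-1×II-2: GG|Gg|gg
⇒ G over [I-1,I-2,II-1,II-2,III-1]: 13 consistent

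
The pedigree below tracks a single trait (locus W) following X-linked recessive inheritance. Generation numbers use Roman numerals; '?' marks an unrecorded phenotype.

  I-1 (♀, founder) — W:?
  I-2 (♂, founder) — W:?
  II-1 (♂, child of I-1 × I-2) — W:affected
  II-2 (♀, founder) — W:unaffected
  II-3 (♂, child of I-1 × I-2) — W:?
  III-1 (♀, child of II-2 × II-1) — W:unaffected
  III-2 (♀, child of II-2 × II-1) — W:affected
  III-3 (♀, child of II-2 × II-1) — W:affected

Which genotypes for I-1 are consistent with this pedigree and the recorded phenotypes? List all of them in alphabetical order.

W/I-1 ? ·: X^WX^w|X^wX^w
W/I-2 ? ·: X^WY|X^wY
W/II-1 aff I-1×I-2: X^wY
W/II-2 un ·: X^WX^w
W/II-3 ? I-1×I-2: X^WY|X^wY
W/III-1 un II-2×II-1: X^WX^w
W/III-2 aff II-2×II-1: X^wX^w
W/III-3 aff II-2×II-1: X^wX^w
⇒ W over [I-1,I-2,II-1,II-2,II-3,III-1,III-2,III-3]: 6 consistent

I-1 ∈ {X^WX^w, X^wX^w}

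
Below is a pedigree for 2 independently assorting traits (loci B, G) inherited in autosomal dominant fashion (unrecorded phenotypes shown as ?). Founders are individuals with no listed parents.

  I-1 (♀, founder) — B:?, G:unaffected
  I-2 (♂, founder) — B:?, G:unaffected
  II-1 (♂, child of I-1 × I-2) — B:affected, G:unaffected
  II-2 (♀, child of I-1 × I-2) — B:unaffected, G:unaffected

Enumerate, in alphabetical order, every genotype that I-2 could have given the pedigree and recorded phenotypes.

I-2 ∈ {Bb gg, bb gg}

B/I-1 ? ·: bb|Bb
B/I-2 ? ·: bb|Bb
B/II-1 aff I-1×I-2: Bb|BB
B/II-2 un I-1×I-2: bb
⇒ B over [I-1,I-2,II-1,II-2]: 4 consistent
G/I-1 un ·: gg
G/I-2 un ·: gg
G/II-1 un I-1×I-2: gg
G/II-2 un I-1×I-2: gg
⇒ G over [I-1,I-2,II-1,II-2]: 1 consistent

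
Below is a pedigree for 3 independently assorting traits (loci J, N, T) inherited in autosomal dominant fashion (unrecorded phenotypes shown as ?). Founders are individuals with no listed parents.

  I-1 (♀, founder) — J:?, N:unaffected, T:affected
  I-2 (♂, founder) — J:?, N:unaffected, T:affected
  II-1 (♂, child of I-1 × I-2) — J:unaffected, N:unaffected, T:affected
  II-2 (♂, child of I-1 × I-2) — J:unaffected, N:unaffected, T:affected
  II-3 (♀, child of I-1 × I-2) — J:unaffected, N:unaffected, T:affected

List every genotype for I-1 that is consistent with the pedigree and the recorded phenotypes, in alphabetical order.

J/I-1 ? ·: jj|Jj
J/I-2 ? ·: jj|Jj
J/II-1 un I-1×I-2: jj
J/II-2 un I-1×I-2: jj
J/II-3 un I-1×I-2: jj
⇒ J over [I-1,I-2,II-1,II-2,II-3]: 4 consistent
N/I-1 un ·: nn
N/I-2 un ·: nn
N/II-1 un I-1×I-2: nn
N/II-2 un I-1×I-2: nn
N/II-3 un I-1×I-2: nn
⇒ N over [I-1,I-2,II-1,II-2,II-3]: 1 consistent
T/I-1 aff ·: Tt|TT
T/I-2 aff ·: Tt|TT
T/II-1 aff I-1×I-2: Tt|TT
T/II-2 aff I-1×I-2: Tt|TT
T/II-3 aff I-1×I-2: Tt|TT
⇒ T over [I-1,I-2,II-1,II-2,II-3]: 25 consistent

I-1 ∈ {Jj nn TT, Jj nn Tt, jj nn TT, jj nn Tt}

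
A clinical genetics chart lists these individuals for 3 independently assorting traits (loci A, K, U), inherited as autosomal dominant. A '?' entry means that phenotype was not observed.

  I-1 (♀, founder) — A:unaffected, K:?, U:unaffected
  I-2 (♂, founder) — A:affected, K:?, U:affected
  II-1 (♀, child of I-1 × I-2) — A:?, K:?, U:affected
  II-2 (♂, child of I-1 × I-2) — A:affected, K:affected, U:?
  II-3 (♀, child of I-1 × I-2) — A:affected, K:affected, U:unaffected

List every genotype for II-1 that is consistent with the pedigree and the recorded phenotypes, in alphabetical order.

A/I-1 un ·: aa
A/I-2 aff ·: Aa|AA
A/II-1 ? I-1×I-2: aa|Aa
A/II-2 aff I-1×I-2: Aa
A/II-3 aff I-1×I-2: Aa
⇒ A over [I-1,I-2,II-1,II-2,II-3]: 3 consistent
K/I-1 ? ·: kk|Kk|KK
K/I-2 ? ·: kk|Kk|KK
K/II-1 ? I-1×I-2: kk|Kk|KK
K/II-2 aff I-1×I-2: Kk|KK
K/II-3 aff I-1×I-2: Kk|KK
⇒ K over [I-1,I-2,II-1,II-2,II-3]: 35 consistent
U/I-1 un ·: uu
U/I-2 aff ·: Uu
U/II-1 aff I-1×I-2: Uu
U/II-2 ? I-1×I-2: uu|Uu
U/II-3 un I-1×I-2: uu
⇒ U over [I-1,I-2,II-1,II-2,II-3]: 2 consistent

II-1 ∈ {Aa KK Uu, Aa Kk Uu, Aa kk Uu, aa KK Uu, aa Kk Uu, aa kk Uu}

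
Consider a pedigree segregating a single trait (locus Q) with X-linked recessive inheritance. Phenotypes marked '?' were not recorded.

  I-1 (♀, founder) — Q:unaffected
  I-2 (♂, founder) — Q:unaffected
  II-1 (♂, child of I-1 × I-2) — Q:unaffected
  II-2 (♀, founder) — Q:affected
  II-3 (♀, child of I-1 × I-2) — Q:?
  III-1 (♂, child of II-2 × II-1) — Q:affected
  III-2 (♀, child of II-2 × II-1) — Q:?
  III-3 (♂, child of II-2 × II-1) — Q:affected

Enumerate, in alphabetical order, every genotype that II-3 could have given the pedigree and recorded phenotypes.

II-3 ∈ {X^QX^Q, X^QX^q}

Q/I-1 un ·: X^QX^Q|X^QX^q
Q/I-2 un ·: X^QY
Q/II-1 un I-1×I-2: X^QY
Q/II-2 aff ·: X^qX^q
Q/II-3 ? I-1×I-2: X^QX^Q|X^QX^q
Q/III-1 aff II-2×II-1: X^qY
Q/III-2 ? II-2×II-1: X^QX^q
Q/III-3 aff II-2×II-1: X^qY
⇒ Q over [I-1,I-2,II-1,II-2,II-3,III-1,III-2,III-3]: 3 consistent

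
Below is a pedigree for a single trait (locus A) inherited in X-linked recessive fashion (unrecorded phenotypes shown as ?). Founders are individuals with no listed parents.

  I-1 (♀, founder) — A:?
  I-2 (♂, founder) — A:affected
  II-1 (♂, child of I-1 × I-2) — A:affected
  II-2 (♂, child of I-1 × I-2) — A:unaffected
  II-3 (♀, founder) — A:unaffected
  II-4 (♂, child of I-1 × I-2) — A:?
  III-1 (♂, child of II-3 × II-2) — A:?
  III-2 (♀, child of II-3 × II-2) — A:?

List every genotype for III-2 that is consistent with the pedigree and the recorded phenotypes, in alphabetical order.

III-2 ∈ {X^AX^A, X^AX^a}

A/I-1 ? ·: X^AX^a
A/I-2 aff ·: X^aY
A/II-1 aff I-1×I-2: X^aY
A/II-2 un I-1×I-2: X^AY
A/II-3 un ·: X^AX^A|X^AX^a
A/II-4 ? I-1×I-2: X^AY|X^aY
A/III-1 ? II-3×II-2: X^AY|X^aY
A/III-2 ? II-3×II-2: X^AX^A|X^AX^a
⇒ A over [I-1,I-2,II-1,II-2,II-3,II-4,III-1,III-2]: 10 consistent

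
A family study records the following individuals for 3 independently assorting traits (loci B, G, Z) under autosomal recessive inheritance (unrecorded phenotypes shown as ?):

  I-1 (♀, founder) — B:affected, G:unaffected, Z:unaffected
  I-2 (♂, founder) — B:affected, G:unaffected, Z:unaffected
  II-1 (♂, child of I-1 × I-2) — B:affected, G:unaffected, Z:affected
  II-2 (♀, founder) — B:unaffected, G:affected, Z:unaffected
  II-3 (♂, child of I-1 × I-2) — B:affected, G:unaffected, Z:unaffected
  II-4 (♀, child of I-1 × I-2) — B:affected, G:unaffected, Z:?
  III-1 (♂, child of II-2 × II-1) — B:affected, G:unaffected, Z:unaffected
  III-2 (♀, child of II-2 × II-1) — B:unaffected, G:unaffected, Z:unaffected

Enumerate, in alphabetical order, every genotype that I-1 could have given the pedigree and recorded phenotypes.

I-1 ∈ {bb GG Zz, bb Gg Zz}

B/I-1 aff ·: bb
B/I-2 aff ·: bb
B/II-1 aff I-1×I-2: bb
B/II-2 un ·: Bb
B/II-3 aff I-1×I-2: bb
B/II-4 aff I-1×I-2: bb
B/III-1 aff II-2×II-1: bb
B/III-2 un II-2×II-1: Bb
⇒ B over [I-1,I-2,II-1,II-2,II-3,II-4,III-1,III-2]: 1 consistent
G/I-1 un ·: GG|Gg
G/I-2 un ·: GG|Gg
G/II-1 un I-1×I-2: GG|Gg
G/II-2 aff ·: gg
G/II-3 un I-1×I-2: GG|Gg
G/II-4 un I-1×I-2: GG|Gg
G/III-1 un II-2×II-1: Gg
G/III-2 un II-2×II-1: Gg
⇒ G over [I-1,I-2,II-1,II-2,II-3,II-4,III-1,III-2]: 25 consistent
Z/I-1 un ·: Zz
Z/I-2 un ·: Zz
Z/II-1 aff I-1×I-2: zz
Z/II-2 un ·: ZZ|Zz
Z/II-3 un I-1×I-2: ZZ|Zz
Z/II-4 ? I-1×I-2: ZZ|Zz|zz
Z/III-1 un II-2×II-1: Zz
Z/III-2 un II-2×II-1: Zz
⇒ Z over [I-1,I-2,II-1,II-2,II-3,II-4,III-1,III-2]: 12 consistent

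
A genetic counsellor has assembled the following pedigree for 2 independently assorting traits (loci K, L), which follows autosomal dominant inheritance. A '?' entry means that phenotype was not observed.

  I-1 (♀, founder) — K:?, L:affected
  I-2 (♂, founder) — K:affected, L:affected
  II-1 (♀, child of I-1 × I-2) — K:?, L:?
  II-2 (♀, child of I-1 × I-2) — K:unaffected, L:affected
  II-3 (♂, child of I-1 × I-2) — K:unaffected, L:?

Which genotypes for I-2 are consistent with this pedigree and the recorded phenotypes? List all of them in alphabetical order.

I-2 ∈ {Kk LL, Kk Ll}

K/I-1 ? ·: kk|Kk
K/I-2 aff ·: Kk
K/II-1 ? I-1×I-2: kk|Kk|KK
K/II-2 un I-1×I-2: kk
K/II-3 un I-1×I-2: kk
⇒ K over [I-1,I-2,II-1,II-2,II-3]: 5 consistent
L/I-1 aff ·: Ll|LL
L/I-2 aff ·: Ll|LL
L/II-1 ? I-1×I-2: ll|Ll|LL
L/II-2 aff I-1×I-2: Ll|LL
L/II-3 ? I-1×I-2: ll|Ll|LL
⇒ L over [I-1,I-2,II-1,II-2,II-3]: 35 consistent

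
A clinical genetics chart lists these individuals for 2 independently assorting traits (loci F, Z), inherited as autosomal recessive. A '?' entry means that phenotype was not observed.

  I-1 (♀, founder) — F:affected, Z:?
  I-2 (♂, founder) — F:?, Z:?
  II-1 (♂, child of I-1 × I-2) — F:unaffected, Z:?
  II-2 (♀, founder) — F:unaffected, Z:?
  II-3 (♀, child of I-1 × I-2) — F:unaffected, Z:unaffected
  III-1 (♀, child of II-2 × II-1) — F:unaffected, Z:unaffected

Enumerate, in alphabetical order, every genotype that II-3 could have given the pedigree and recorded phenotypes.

II-3 ∈ {Ff ZZ, Ff Zz}

F/I-1 aff ·: ff
F/I-2 ? ·: FF|Ff
F/II-1 un I-1×I-2: Ff
F/II-2 un ·: FF|Ff
F/II-3 un I-1×I-2: Ff
F/III-1 un II-2×II-1: FF|Ff
⇒ F over [I-1,I-2,II-1,II-2,II-3,III-1]: 8 consistent
Z/I-1 ? ·: ZZ|Zz|zz
Z/I-2 ? ·: ZZ|Zz|zz
Z/II-1 ? I-1×I-2: ZZ|Zz|zz
Z/II-2 ? ·: ZZ|Zz|zz
Z/II-3 un I-1×I-2: ZZ|Zz
Z/III-1 un II-2×II-1: ZZ|Zz
⇒ Z over [I-1,I-2,II-1,II-2,II-3,III-1]: 86 consistent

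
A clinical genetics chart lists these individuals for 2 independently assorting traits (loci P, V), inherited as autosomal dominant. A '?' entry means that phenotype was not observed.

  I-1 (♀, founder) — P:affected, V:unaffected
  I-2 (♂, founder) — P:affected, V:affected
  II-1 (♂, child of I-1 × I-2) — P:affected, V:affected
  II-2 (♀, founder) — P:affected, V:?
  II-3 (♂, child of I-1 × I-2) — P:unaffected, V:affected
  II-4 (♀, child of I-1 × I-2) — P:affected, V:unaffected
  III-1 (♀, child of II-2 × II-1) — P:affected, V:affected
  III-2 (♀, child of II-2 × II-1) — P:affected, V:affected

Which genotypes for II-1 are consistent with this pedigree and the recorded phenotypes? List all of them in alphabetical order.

P/I-1 aff ·: Pp
P/I-2 aff ·: Pp
P/II-1 aff I-1×I-2: Pp|PP
P/II-2 aff ·: Pp|PP
P/II-3 un I-1×I-2: pp
P/II-4 aff I-1×I-2: Pp|PP
P/III-1 aff II-2×II-1: Pp|PP
P/III-2 aff II-2×II-1: Pp|PP
⇒ P over [I-1,I-2,II-1,II-2,II-3,II-4,III-1,III-2]: 26 consistent
V/I-1 un ·: vv
V/I-2 aff ·: Vv
V/II-1 aff I-1×I-2: Vv
V/II-2 ? ·: vv|Vv|VV
V/II-3 aff I-1×I-2: Vv
V/II-4 un I-1×I-2: vv
V/III-1 aff II-2×II-1: Vv|VV
V/III-2 aff II-2×II-1: Vv|VV
⇒ V over [I-1,I-2,II-1,II-2,II-3,II-4,III-1,III-2]: 9 consistent

II-1 ∈ {PP Vv, Pp Vv}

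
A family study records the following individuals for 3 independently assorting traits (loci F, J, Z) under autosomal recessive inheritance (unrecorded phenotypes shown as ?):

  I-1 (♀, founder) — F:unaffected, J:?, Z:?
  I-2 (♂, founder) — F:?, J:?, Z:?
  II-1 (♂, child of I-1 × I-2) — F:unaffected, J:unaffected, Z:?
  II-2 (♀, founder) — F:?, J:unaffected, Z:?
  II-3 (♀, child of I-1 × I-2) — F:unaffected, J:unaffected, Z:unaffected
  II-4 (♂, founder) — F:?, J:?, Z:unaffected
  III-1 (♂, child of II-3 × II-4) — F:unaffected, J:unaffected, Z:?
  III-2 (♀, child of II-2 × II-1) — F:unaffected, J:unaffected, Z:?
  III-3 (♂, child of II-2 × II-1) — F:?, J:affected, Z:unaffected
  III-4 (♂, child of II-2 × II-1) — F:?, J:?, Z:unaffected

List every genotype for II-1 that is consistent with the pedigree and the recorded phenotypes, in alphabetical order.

II-1 ∈ {FF Jj ZZ, FF Jj Zz, FF Jj zz, Ff Jj ZZ, Ff Jj Zz, Ff Jj zz}

F/I-1 un ·: FF|Ff
F/I-2 ? ·: FF|Ff|ff
F/II-1 un I-1×I-2: FF|Ff
F/II-2 ? ·: FF|Ff|ff
F/II-3 un I-1×I-2: FF|Ff
F/II-4 ? ·: FF|Ff|ff
F/III-1 un II-3×II-4: FF|Ff
F/III-2 un II-2×II-1: FF|Ff
F/III-3 ? II-2×II-1: FF|Ff|ff
F/III-4 ? II-2×II-1: FF|Ff|ff
⇒ F over [I-1,I-2,II-1,II-2,II-3,II-4,III-1,III-2,III-3,III-4]: 1420 consistent
J/I-1 ? ·: JJ|Jj|jj
J/I-2 ? ·: JJ|Jj|jj
J/II-1 un I-1×I-2: Jj
J/II-2 un ·: Jj
J/II-3 un I-1×I-2: JJ|Jj
J/II-4 ? ·: JJ|Jj|jj
J/III-1 un II-3×II-4: JJ|Jj
J/III-2 un II-2×II-1: JJ|Jj
J/III-3 aff II-2×II-1: jj
J/III-4 ? II-2×II-1: JJ|Jj|jj
⇒ J over [I-1,I-2,II-1,II-2,II-3,II-4,III-1,III-2,III-3,III-4]: 282 consistent
Z/I-1 ? ·: ZZ|Zz|zz
Z/I-2 ? ·: ZZ|Zz|zz
Z/II-1 ? I-1×I-2: ZZ|Zz|zz
Z/II-2 ? ·: ZZ|Zz|zz
Z/II-3 un I-1×I-2: ZZ|Zz
Z/II-4 un ·: ZZ|Zz
Z/III-1 ? II-3×II-4: ZZ|Zz|zz
Z/III-2 ? II-2×II-1: ZZ|Zz|zz
Z/III-3 un II-2×II-1: ZZ|Zz
Z/III-4 un II-2×II-1: ZZ|Zz
⇒ Z over [I-1,I-2,II-1,II-2,II-3,II-4,III-1,III-2,III-3,III-4]: 1292 consistent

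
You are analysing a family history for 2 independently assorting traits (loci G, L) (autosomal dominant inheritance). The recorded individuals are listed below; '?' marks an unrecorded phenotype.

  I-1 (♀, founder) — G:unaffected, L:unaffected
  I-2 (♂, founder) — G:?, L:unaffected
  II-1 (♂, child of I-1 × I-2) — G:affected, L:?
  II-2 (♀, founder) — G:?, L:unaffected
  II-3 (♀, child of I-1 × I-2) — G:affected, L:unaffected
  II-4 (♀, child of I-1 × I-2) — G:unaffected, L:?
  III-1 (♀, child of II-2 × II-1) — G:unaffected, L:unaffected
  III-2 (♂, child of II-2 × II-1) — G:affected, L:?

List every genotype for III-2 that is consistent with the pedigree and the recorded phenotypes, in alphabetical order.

III-2 ∈ {GG ll, Gg ll}

G/I-1 un ·: gg
G/I-2 ? ·: Gg
G/II-1 aff I-1×I-2: Gg
G/II-2 ? ·: gg|Gg
G/II-3 aff I-1×I-2: Gg
G/II-4 un I-1×I-2: gg
G/III-1 un II-2×II-1: gg
G/III-2 aff II-2×II-1: Gg|GG
⇒ G over [I-1,I-2,II-1,II-2,II-3,II-4,III-1,III-2]: 3 consistent
L/I-1 un ·: ll
L/I-2 un ·: ll
L/II-1 ? I-1×I-2: ll
L/II-2 un ·: ll
L/II-3 un I-1×I-2: ll
L/II-4 ? I-1×I-2: ll
L/III-1 un II-2×II-1: ll
L/III-2 ? II-2×II-1: ll
⇒ L over [I-1,I-2,II-1,II-2,II-3,II-4,III-1,III-2]: 1 consistent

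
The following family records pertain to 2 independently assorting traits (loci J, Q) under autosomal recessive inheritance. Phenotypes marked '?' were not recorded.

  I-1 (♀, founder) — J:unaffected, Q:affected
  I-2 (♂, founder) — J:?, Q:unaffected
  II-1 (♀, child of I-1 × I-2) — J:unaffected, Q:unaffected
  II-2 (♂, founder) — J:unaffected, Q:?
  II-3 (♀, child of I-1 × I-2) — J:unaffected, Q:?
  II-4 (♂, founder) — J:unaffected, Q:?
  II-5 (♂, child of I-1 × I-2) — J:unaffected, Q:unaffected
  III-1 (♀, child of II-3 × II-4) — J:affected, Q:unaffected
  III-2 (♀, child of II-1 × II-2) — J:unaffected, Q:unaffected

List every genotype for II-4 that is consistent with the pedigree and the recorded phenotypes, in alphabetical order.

II-4 ∈ {Jj QQ, Jj Qq, Jj qq}

J/I-1 un ·: JJ|Jj
J/I-2 ? ·: JJ|Jj|jj
J/II-1 un I-1×I-2: JJ|Jj
J/II-2 un ·: JJ|Jj
J/II-3 un I-1×I-2: Jj
J/II-4 un ·: Jj
J/II-5 un I-1×I-2: JJ|Jj
J/III-1 aff II-3×II-4: jj
J/III-2 un II-1×II-2: JJ|Jj
⇒ J over [I-1,I-2,II-1,II-2,II-3,II-4,II-5,III-1,III-2]: 50 consistent
Q/I-1 aff ·: qq
Q/I-2 un ·: QQ|Qq
Q/II-1 un I-1×I-2: Qq
Q/II-2 ? ·: QQ|Qq|qq
Q/II-3 ? I-1×I-2: Qq|qq
Q/II-4 ? ·: QQ|Qq|qq
Q/II-5 un I-1×I-2: Qq
Q/III-1 un II-3×II-4: QQ|Qq
Q/III-2 un II-1×II-2: QQ|Qq
⇒ Q over [I-1,I-2,II-1,II-2,II-3,II-4,II-5,III-1,III-2]: 60 consistent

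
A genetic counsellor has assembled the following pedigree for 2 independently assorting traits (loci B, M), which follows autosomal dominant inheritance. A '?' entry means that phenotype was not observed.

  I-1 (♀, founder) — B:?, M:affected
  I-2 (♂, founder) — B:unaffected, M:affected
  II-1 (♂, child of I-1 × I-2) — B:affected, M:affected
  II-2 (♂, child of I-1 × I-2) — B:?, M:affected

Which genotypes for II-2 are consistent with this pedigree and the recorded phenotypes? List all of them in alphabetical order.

B/I-1 ? ·: Bb|BB
B/I-2 un ·: bb
B/II-1 aff I-1×I-2: Bb
B/II-2 ? I-1×I-2: bb|Bb
⇒ B over [I-1,I-2,II-1,II-2]: 3 consistent
M/I-1 aff ·: Mm|MM
M/I-2 aff ·: Mm|MM
M/II-1 aff I-1×I-2: Mm|MM
M/II-2 aff I-1×I-2: Mm|MM
⇒ M over [I-1,I-2,II-1,II-2]: 13 consistent

II-2 ∈ {Bb MM, Bb Mm, bb MM, bb Mm}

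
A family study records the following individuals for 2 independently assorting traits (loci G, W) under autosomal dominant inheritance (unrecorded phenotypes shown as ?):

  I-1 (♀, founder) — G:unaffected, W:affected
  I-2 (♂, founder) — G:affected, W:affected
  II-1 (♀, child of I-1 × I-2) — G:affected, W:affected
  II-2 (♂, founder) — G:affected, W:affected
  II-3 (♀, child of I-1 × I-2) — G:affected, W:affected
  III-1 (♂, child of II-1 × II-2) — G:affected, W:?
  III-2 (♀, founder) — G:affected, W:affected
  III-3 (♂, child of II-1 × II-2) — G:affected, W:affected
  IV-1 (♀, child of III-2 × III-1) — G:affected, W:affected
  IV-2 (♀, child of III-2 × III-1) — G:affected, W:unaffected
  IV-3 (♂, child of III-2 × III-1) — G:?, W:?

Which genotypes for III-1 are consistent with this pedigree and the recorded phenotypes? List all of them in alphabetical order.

G/I-1 un ·: gg
G/I-2 aff ·: Gg|GG
G/II-1 aff I-1×I-2: Gg
G/II-2 aff ·: Gg|GG
G/II-3 aff I-1×I-2: Gg
G/III-1 aff II-1×II-2: Gg|GG
G/III-2 aff ·: Gg|GG
G/III-3 aff II-1×II-2: Gg|GG
G/IV-1 aff III-2×III-1: Gg|GG
G/IV-2 aff III-2×III-1: Gg|GG
G/IV-3 ? III-2×III-1: gg|Gg|GG
⇒ G over [I-1,I-2,II-1,II-2,II-3,III-1,III-2,III-3,IV-1,IV-2,IV-3]: 232 consistent
W/I-1 aff ·: Ww|WW
W/I-2 aff ·: Ww|WW
W/II-1 aff I-1×I-2: Ww|WW
W/II-2 aff ·: Ww|WW
W/II-3 aff I-1×I-2: Ww|WW
W/III-1 ? II-1×II-2: ww|Ww
W/III-2 aff ·: Ww
W/III-3 aff II-1×II-2: Ww|WW
W/IV-1 aff III-2×III-1: Ww|WW
W/IV-2 un III-2×III-1: ww
W/IV-3 ? III-2×III-1: ww|Ww|WW
⇒ W over [I-1,I-2,II-1,II-2,II-3,III-1,III-2,III-3,IV-1,IV-2,IV-3]: 252 consistent

III-1 ∈ {GG Ww, GG ww, Gg Ww, Gg ww}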